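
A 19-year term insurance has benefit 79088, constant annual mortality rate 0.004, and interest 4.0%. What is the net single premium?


NSP = benefit * sum_{k=0}^{n-1} k_p_x * q * v^(k+1)
With constant q=0.004, v=0.961538
Sum = 0.050924
NSP = 79088 * 0.050924
= 4027.4539


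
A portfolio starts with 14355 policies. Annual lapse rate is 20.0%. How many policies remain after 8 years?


remaining = initial * (1 - lapse)^years
= 14355 * (1 - 0.2)^8
= 14355 * 0.167772
= 2408.3694


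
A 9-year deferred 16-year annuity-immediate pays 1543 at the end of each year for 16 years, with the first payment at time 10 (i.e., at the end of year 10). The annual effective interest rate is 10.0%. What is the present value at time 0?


PV at time 9 of the 16-year annuity-immediate:
a_n = 1543 * (1-(1+0.1)^(-16))/0.1 = 12071.9824
Discount back 9 years to time 0:
PV = 12071.9824 * (1+0.1)^(-9)
= 12071.9824 * 0.424098
= 5119.699


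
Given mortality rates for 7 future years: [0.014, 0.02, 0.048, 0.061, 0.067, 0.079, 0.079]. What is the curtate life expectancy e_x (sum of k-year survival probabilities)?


e_x = sum_{k=1}^{n} k_p_x
k_p_x values:
  1_p_x = 0.986
  2_p_x = 0.96628
  3_p_x = 0.919899
  4_p_x = 0.863785
  5_p_x = 0.805911
  6_p_x = 0.742244
  7_p_x = 0.683607
e_x = 5.9677


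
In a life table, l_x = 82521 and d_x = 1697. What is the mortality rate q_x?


q_x = d_x / l_x
= 1697 / 82521
= 0.0206


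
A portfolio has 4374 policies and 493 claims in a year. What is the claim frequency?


frequency = claims / policies
= 493 / 4374
= 0.1127


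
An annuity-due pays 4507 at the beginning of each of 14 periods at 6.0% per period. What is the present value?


PV_due = PMT * (1-(1+i)^(-n))/i * (1+i)
PV_immediate = 41892.4926
PV_due = 41892.4926 * 1.06
= 44406.0421


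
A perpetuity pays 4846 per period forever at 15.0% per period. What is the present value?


PV = PMT / i
= 4846 / 0.15
= 32306.6667


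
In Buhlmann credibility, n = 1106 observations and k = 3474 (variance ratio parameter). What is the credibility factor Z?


Z = n / (n + k)
= 1106 / (1106 + 3474)
= 1106 / 4580
= 0.2415


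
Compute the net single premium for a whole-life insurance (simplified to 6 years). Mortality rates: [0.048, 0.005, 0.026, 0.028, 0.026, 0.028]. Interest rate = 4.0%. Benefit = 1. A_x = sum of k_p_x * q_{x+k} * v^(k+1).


v = 0.961538
Year 0: k_p_x=1.0, q=0.048, term=0.046154
Year 1: k_p_x=0.952, q=0.005, term=0.004401
Year 2: k_p_x=0.94724, q=0.026, term=0.021894
Year 3: k_p_x=0.922612, q=0.028, term=0.022082
Year 4: k_p_x=0.896779, q=0.026, term=0.019164
Year 5: k_p_x=0.873462, q=0.028, term=0.019329
A_x = 0.133


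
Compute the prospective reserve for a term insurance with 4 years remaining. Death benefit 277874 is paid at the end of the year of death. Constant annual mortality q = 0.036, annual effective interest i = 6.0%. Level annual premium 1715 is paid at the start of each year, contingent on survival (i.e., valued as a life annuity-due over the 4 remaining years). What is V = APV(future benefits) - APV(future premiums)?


v = 1/(1+i) = 0.943396
APV(future benefits) per unit = sum_{k=0}^{3} k_p_x * q * v^(k+1) = 0.118483
APV(future benefits) = 277874 * 0.118483 = 32923.3796
Life annuity-due factor ä_{x:4} = sum_{k=0}^{3} k_p_x * v^k = 3.48867
APV(future premiums) = 1715 * 3.48867 = 5983.0686
V = 32923.3796 - 5983.0686
= 26940.3109


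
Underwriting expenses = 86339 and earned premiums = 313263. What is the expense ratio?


Expense ratio = expenses / premiums
= 86339 / 313263
= 0.2756


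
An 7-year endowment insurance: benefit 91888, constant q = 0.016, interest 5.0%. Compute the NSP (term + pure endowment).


Term component = 8135.0312
Pure endowment = 7_p_x * v^7 * benefit = 0.893235 * 0.710681 * 91888 = 58330.9963
NSP = 66466.0275


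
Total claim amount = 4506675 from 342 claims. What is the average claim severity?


severity = total / number
= 4506675 / 342
= 13177.4123


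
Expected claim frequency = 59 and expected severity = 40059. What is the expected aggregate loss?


E[S] = E[N] * E[X]
= 59 * 40059
= 2.3635e+06


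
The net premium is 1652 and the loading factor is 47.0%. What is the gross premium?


Gross = net * (1 + loading)
= 1652 * (1 + 0.47)
= 1652 * 1.47
= 2428.44


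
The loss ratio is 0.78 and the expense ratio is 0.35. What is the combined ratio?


Combined ratio = loss ratio + expense ratio
= 0.78 + 0.35
= 1.13


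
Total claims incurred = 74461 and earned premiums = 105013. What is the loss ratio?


Loss ratio = claims / premiums
= 74461 / 105013
= 0.7091


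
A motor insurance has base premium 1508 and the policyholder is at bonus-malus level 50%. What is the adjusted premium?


adjusted = base * BM_level / 100
= 1508 * 50 / 100
= 1508 * 0.5
= 754.0


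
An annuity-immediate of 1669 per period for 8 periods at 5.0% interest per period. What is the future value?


FV = PMT * ((1+i)^n - 1) / i
= 1669 * ((1.05)^8 - 1) / 0.05
= 1669 * (1.477455 - 1) / 0.05
= 15937.4627


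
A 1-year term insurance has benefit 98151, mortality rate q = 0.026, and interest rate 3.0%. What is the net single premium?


NSP = benefit * q * v
v = 1/(1+i) = 0.970874
NSP = 98151 * 0.026 * 0.970874
= 2477.5981


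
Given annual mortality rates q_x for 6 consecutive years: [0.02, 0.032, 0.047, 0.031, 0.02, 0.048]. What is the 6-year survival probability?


p_k = 1 - q_k for each year
Survival = product of (1 - q_k)
= 0.98 * 0.968 * 0.953 * 0.969 * 0.98 * 0.952
= 0.8173


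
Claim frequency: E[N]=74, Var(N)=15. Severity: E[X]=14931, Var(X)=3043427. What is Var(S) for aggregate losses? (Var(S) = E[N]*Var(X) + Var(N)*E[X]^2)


Var(S) = E[N]*Var(X) + Var(N)*E[X]^2
= 74*3043427 + 15*14931^2
= 225213598 + 3344021415
= 3.5692e+09


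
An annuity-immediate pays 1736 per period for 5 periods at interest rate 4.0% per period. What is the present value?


PV = PMT * (1 - (1+i)^(-n)) / i
= 1736 * (1 - (1+0.04)^(-5)) / 0.04
= 1736 * (1 - 0.821927) / 0.04
= 1736 * 4.451822
= 7728.3636


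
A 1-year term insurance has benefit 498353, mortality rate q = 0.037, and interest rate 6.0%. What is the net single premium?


NSP = benefit * q * v
v = 1/(1+i) = 0.943396
NSP = 498353 * 0.037 * 0.943396
= 17395.3406


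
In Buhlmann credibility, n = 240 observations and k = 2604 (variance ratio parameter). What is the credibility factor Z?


Z = n / (n + k)
= 240 / (240 + 2604)
= 240 / 2844
= 0.0844


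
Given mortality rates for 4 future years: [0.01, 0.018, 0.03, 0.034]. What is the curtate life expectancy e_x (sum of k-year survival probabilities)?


e_x = sum_{k=1}^{n} k_p_x
k_p_x values:
  1_p_x = 0.99
  2_p_x = 0.97218
  3_p_x = 0.943015
  4_p_x = 0.910952
e_x = 3.8161


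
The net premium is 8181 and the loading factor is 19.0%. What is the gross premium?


Gross = net * (1 + loading)
= 8181 * (1 + 0.19)
= 8181 * 1.19
= 9735.39


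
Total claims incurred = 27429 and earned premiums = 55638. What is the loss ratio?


Loss ratio = claims / premiums
= 27429 / 55638
= 0.493


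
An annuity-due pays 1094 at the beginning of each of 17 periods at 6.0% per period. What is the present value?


PV_due = PMT * (1-(1+i)^(-n))/i * (1+i)
PV_immediate = 11462.1221
PV_due = 11462.1221 * 1.06
= 12149.8494


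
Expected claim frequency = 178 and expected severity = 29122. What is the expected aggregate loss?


E[S] = E[N] * E[X]
= 178 * 29122
= 5.1837e+06


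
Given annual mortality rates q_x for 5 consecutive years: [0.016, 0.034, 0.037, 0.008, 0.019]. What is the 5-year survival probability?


p_k = 1 - q_k for each year
Survival = product of (1 - q_k)
= 0.984 * 0.966 * 0.963 * 0.992 * 0.981
= 0.8908


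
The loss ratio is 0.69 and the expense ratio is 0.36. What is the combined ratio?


Combined ratio = loss ratio + expense ratio
= 0.69 + 0.36
= 1.05


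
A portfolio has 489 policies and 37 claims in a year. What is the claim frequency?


frequency = claims / policies
= 37 / 489
= 0.0757


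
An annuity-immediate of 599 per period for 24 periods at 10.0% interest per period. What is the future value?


FV = PMT * ((1+i)^n - 1) / i
= 599 * ((1.1)^24 - 1) / 0.1
= 599 * (9.849733 - 1) / 0.1
= 53009.8987


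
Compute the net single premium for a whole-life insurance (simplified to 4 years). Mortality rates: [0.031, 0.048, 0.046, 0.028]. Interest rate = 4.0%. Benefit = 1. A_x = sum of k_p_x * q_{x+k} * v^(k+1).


v = 0.961538
Year 0: k_p_x=1.0, q=0.031, term=0.029808
Year 1: k_p_x=0.969, q=0.048, term=0.043003
Year 2: k_p_x=0.922488, q=0.046, term=0.037724
Year 3: k_p_x=0.880054, q=0.028, term=0.021064
A_x = 0.1316


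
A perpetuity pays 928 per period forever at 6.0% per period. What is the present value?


PV = PMT / i
= 928 / 0.06
= 15466.6667


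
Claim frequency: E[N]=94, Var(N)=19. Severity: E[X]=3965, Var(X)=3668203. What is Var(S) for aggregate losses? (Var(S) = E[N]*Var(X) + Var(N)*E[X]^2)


Var(S) = E[N]*Var(X) + Var(N)*E[X]^2
= 94*3668203 + 19*3965^2
= 344811082 + 298703275
= 6.4351e+08


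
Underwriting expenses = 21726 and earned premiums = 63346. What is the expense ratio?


Expense ratio = expenses / premiums
= 21726 / 63346
= 0.343


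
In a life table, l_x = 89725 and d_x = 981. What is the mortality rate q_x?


q_x = d_x / l_x
= 981 / 89725
= 0.0109


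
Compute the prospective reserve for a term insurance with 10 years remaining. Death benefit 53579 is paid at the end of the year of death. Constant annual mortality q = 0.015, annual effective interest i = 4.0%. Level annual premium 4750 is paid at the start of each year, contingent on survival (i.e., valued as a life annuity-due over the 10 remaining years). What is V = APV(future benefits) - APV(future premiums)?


v = 1/(1+i) = 0.961538
APV(future benefits) per unit = sum_{k=0}^{9} k_p_x * q * v^(k+1) = 0.114326
APV(future benefits) = 53579 * 0.114326 = 6125.4959
Life annuity-due factor ä_{x:10} = sum_{k=0}^{9} k_p_x * v^k = 7.926633
APV(future premiums) = 4750 * 7.926633 = 37651.505
V = 6125.4959 - 37651.505
= -31526.0091


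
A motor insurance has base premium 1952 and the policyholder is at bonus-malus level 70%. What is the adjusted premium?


adjusted = base * BM_level / 100
= 1952 * 70 / 100
= 1952 * 0.7
= 1366.4


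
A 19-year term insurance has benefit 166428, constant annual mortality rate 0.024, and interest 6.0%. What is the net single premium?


NSP = benefit * sum_{k=0}^{n-1} k_p_x * q * v^(k+1)
With constant q=0.024, v=0.943396
Sum = 0.226194
NSP = 166428 * 0.226194
= 37644.9684


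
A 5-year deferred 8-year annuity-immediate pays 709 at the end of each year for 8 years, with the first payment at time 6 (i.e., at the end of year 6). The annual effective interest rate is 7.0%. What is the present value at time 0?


PV at time 5 of the 8-year annuity-immediate:
a_n = 709 * (1-(1+0.07)^(-8))/0.07 = 4233.6506
Discount back 5 years to time 0:
PV = 4233.6506 * (1+0.07)^(-5)
= 4233.6506 * 0.712986
= 3018.5344


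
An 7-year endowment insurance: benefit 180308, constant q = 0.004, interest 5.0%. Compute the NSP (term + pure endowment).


Term component = 4126.7899
Pure endowment = 7_p_x * v^7 * benefit = 0.972334 * 0.710681 * 180308 = 124596.3361
NSP = 128723.126


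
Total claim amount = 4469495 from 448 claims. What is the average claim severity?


severity = total / number
= 4469495 / 448
= 9976.5513


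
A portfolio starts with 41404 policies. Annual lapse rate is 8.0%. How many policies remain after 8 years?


remaining = initial * (1 - lapse)^years
= 41404 * (1 - 0.08)^8
= 41404 * 0.513219
= 21249.3142


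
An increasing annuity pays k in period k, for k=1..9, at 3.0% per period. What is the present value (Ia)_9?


(Ia)_n = sum_{k=1}^{n} k * v^k, v = 1/(1+i)
v = 0.970874
Sum computed term by term:
(Ia)_9 = 37.3981


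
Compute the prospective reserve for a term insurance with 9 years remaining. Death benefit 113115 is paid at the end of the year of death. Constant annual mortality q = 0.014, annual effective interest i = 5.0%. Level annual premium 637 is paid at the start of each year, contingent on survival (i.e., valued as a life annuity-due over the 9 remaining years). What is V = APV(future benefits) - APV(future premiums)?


v = 1/(1+i) = 0.952381
APV(future benefits) per unit = sum_{k=0}^{8} k_p_x * q * v^(k+1) = 0.094546
APV(future benefits) = 113115 * 0.094546 = 10694.5377
Life annuity-due factor ä_{x:9} = sum_{k=0}^{8} k_p_x * v^k = 7.090928
APV(future premiums) = 637 * 7.090928 = 4516.9212
V = 10694.5377 - 4516.9212
= 6177.6165


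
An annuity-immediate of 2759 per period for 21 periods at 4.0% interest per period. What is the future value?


FV = PMT * ((1+i)^n - 1) / i
= 2759 * ((1.04)^21 - 1) / 0.04
= 2759 * (2.278768 - 1) / 0.04
= 88203.0275


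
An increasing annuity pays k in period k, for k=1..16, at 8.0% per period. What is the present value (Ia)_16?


(Ia)_n = sum_{k=1}^{n} k * v^k, v = 1/(1+i)
v = 0.925926
Sum computed term by term:
(Ia)_16 = 61.1154


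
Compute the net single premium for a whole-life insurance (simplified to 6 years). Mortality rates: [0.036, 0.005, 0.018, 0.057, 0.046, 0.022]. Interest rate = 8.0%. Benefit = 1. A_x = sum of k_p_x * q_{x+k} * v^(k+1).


v = 0.925926
Year 0: k_p_x=1.0, q=0.036, term=0.033333
Year 1: k_p_x=0.964, q=0.005, term=0.004132
Year 2: k_p_x=0.95918, q=0.018, term=0.013706
Year 3: k_p_x=0.941915, q=0.057, term=0.039463
Year 4: k_p_x=0.888226, q=0.046, term=0.027808
Year 5: k_p_x=0.847367, q=0.022, term=0.011748
A_x = 0.1302


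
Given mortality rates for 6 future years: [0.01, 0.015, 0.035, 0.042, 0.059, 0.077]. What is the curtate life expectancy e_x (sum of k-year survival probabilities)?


e_x = sum_{k=1}^{n} k_p_x
k_p_x values:
  1_p_x = 0.99
  2_p_x = 0.97515
  3_p_x = 0.94102
  4_p_x = 0.901497
  5_p_x = 0.848309
  6_p_x = 0.782989
e_x = 5.439


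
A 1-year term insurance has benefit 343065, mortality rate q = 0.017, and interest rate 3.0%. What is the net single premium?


NSP = benefit * q * v
v = 1/(1+i) = 0.970874
NSP = 343065 * 0.017 * 0.970874
= 5662.2379


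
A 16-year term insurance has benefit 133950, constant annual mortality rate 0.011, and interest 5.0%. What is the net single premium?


NSP = benefit * sum_{k=0}^{n-1} k_p_x * q * v^(k+1)
With constant q=0.011, v=0.952381
Sum = 0.111117
NSP = 133950 * 0.111117
= 14884.113


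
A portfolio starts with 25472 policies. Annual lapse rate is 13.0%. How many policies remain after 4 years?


remaining = initial * (1 - lapse)^years
= 25472 * (1 - 0.13)^4
= 25472 * 0.572898
= 14592.8479


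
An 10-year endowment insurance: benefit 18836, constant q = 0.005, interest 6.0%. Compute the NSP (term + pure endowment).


Term component = 679.4074
Pure endowment = 10_p_x * v^10 * benefit = 0.95111 * 0.558395 * 18836 = 10003.7041
NSP = 10683.1115


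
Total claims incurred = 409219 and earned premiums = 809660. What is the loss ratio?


Loss ratio = claims / premiums
= 409219 / 809660
= 0.5054


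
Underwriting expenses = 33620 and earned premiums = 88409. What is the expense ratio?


Expense ratio = expenses / premiums
= 33620 / 88409
= 0.3803


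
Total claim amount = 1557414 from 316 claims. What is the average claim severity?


severity = total / number
= 1557414 / 316
= 4928.5253


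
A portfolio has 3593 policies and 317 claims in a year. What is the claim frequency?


frequency = claims / policies
= 317 / 3593
= 0.0882


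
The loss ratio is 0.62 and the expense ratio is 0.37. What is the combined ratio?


Combined ratio = loss ratio + expense ratio
= 0.62 + 0.37
= 0.99


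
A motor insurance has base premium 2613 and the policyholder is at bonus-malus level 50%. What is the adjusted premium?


adjusted = base * BM_level / 100
= 2613 * 50 / 100
= 2613 * 0.5
= 1306.5


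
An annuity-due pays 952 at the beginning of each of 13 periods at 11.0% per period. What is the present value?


PV_due = PMT * (1-(1+i)^(-n))/i * (1+i)
PV_immediate = 6425.8766
PV_due = 6425.8766 * 1.11
= 7132.7231


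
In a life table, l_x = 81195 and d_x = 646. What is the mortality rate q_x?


q_x = d_x / l_x
= 646 / 81195
= 0.008


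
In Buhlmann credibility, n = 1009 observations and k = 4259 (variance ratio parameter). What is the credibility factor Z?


Z = n / (n + k)
= 1009 / (1009 + 4259)
= 1009 / 5268
= 0.1915


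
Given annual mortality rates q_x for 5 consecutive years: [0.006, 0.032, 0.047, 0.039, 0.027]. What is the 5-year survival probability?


p_k = 1 - q_k for each year
Survival = product of (1 - q_k)
= 0.994 * 0.968 * 0.953 * 0.961 * 0.973
= 0.8574


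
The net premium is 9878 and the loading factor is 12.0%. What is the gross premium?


Gross = net * (1 + loading)
= 9878 * (1 + 0.12)
= 9878 * 1.12
= 11063.36


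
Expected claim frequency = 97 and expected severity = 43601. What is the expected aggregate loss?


E[S] = E[N] * E[X]
= 97 * 43601
= 4.2293e+06


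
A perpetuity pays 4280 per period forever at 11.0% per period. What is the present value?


PV = PMT / i
= 4280 / 0.11
= 38909.0909


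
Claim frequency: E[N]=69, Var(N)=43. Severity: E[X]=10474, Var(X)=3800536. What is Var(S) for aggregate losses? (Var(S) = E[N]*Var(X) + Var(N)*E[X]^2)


Var(S) = E[N]*Var(X) + Var(N)*E[X]^2
= 69*3800536 + 43*10474^2
= 262236984 + 4717301068
= 4.9795e+09


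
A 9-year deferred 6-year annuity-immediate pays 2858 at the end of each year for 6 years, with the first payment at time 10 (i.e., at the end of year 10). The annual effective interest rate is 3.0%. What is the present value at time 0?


PV at time 9 of the 6-year annuity-immediate:
a_n = 2858 * (1-(1+0.03)^(-6))/0.03 = 15482.3331
Discount back 9 years to time 0:
PV = 15482.3331 * (1+0.03)^(-9)
= 15482.3331 * 0.766417
= 11865.9192


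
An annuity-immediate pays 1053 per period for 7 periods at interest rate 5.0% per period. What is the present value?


PV = PMT * (1 - (1+i)^(-n)) / i
= 1053 * (1 - (1+0.05)^(-7)) / 0.05
= 1053 * (1 - 0.710681) / 0.05
= 1053 * 5.786373
= 6093.0512


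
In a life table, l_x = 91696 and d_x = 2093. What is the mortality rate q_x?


q_x = d_x / l_x
= 2093 / 91696
= 0.0228


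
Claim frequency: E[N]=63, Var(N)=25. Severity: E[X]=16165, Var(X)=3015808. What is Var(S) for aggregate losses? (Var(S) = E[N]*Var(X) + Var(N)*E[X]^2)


Var(S) = E[N]*Var(X) + Var(N)*E[X]^2
= 63*3015808 + 25*16165^2
= 189995904 + 6532680625
= 6.7227e+09


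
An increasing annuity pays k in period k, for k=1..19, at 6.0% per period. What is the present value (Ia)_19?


(Ia)_n = sum_{k=1}^{n} k * v^k, v = 1/(1+i)
v = 0.943396
Sum computed term by term:
(Ia)_19 = 92.4643


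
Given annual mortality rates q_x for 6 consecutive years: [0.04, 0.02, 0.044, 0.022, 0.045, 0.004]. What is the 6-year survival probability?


p_k = 1 - q_k for each year
Survival = product of (1 - q_k)
= 0.96 * 0.98 * 0.956 * 0.978 * 0.955 * 0.996
= 0.8367


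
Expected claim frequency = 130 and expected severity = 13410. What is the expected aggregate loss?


E[S] = E[N] * E[X]
= 130 * 13410
= 1.7433e+06


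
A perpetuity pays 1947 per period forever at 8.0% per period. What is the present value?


PV = PMT / i
= 1947 / 0.08
= 24337.5


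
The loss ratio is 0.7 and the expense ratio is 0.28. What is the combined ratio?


Combined ratio = loss ratio + expense ratio
= 0.7 + 0.28
= 0.98


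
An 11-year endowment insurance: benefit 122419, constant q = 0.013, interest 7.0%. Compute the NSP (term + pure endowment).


Term component = 11285.8003
Pure endowment = 11_p_x * v^11 * benefit = 0.865942 * 0.475093 * 122419 = 50363.5056
NSP = 61649.306


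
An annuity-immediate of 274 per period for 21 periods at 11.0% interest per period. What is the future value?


FV = PMT * ((1+i)^n - 1) / i
= 274 * ((1.11)^21 - 1) / 0.11
= 274 * (8.949166 - 1) / 0.11
= 19800.6494


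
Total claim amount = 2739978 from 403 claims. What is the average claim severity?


severity = total / number
= 2739978 / 403
= 6798.9529


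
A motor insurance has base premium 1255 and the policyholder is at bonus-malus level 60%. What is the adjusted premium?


adjusted = base * BM_level / 100
= 1255 * 60 / 100
= 1255 * 0.6
= 753.0


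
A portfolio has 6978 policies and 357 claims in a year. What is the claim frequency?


frequency = claims / policies
= 357 / 6978
= 0.0512


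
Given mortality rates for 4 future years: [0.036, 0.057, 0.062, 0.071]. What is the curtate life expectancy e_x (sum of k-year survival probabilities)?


e_x = sum_{k=1}^{n} k_p_x
k_p_x values:
  1_p_x = 0.964
  2_p_x = 0.909052
  3_p_x = 0.852691
  4_p_x = 0.79215
e_x = 3.5179


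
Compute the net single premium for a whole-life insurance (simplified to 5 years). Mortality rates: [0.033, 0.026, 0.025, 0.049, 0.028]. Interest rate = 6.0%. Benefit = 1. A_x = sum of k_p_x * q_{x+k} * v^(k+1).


v = 0.943396
Year 0: k_p_x=1.0, q=0.033, term=0.031132
Year 1: k_p_x=0.967, q=0.026, term=0.022376
Year 2: k_p_x=0.941858, q=0.025, term=0.01977
Year 3: k_p_x=0.918312, q=0.049, term=0.035642
Year 4: k_p_x=0.873314, q=0.028, term=0.018273
A_x = 0.1272


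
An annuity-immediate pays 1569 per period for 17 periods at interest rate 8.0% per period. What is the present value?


PV = PMT * (1 - (1+i)^(-n)) / i
= 1569 * (1 - (1+0.08)^(-17)) / 0.08
= 1569 * (1 - 0.270269) / 0.08
= 1569 * 9.121638
= 14311.8502


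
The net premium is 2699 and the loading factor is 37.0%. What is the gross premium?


Gross = net * (1 + loading)
= 2699 * (1 + 0.37)
= 2699 * 1.37
= 3697.63


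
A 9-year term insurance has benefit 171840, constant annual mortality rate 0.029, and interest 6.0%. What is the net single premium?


NSP = benefit * sum_{k=0}^{n-1} k_p_x * q * v^(k+1)
With constant q=0.029, v=0.943396
Sum = 0.177854
NSP = 171840 * 0.177854
= 30562.4473


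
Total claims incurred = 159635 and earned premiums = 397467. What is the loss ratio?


Loss ratio = claims / premiums
= 159635 / 397467
= 0.4016


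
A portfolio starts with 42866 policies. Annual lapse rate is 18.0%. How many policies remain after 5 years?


remaining = initial * (1 - lapse)^years
= 42866 * (1 - 0.18)^5
= 42866 * 0.37074
= 15892.1341


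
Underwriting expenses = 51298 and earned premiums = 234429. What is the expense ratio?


Expense ratio = expenses / premiums
= 51298 / 234429
= 0.2188


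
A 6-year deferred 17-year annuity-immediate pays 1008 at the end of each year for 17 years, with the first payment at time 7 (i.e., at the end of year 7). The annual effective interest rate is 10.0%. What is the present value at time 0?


PV at time 6 of the 17-year annuity-immediate:
a_n = 1008 * (1-(1+0.1)^(-17))/0.1 = 8085.7257
Discount back 6 years to time 0:
PV = 8085.7257 * (1+0.1)^(-6)
= 8085.7257 * 0.564474
= 4564.1814


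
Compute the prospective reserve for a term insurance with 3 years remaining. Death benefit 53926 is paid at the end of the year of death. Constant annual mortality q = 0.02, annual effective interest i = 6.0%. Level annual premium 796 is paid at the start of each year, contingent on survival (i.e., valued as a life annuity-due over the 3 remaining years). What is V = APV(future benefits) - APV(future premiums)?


v = 1/(1+i) = 0.943396
APV(future benefits) per unit = sum_{k=0}^{2} k_p_x * q * v^(k+1) = 0.052439
APV(future benefits) = 53926 * 0.052439 = 2827.8396
Life annuity-due factor ä_{x:3} = sum_{k=0}^{2} k_p_x * v^k = 2.779281
APV(future premiums) = 796 * 2.779281 = 2212.3076
V = 2827.8396 - 2212.3076
= 615.5321


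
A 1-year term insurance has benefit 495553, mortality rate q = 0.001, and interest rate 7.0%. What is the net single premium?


NSP = benefit * q * v
v = 1/(1+i) = 0.934579
NSP = 495553 * 0.001 * 0.934579
= 463.1336


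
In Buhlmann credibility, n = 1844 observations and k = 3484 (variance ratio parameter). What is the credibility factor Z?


Z = n / (n + k)
= 1844 / (1844 + 3484)
= 1844 / 5328
= 0.3461


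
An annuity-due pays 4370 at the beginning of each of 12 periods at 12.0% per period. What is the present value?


PV_due = PMT * (1-(1+i)^(-n))/i * (1+i)
PV_immediate = 27069.4154
PV_due = 27069.4154 * 1.12
= 30317.7452


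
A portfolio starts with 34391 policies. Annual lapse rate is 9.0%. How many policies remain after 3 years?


remaining = initial * (1 - lapse)^years
= 34391 * (1 - 0.09)^3
= 34391 * 0.753571
= 25916.0603


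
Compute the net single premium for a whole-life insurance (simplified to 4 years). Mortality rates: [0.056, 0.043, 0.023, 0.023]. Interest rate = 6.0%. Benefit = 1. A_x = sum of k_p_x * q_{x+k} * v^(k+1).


v = 0.943396
Year 0: k_p_x=1.0, q=0.056, term=0.05283
Year 1: k_p_x=0.944, q=0.043, term=0.036127
Year 2: k_p_x=0.903408, q=0.023, term=0.017446
Year 3: k_p_x=0.88263, q=0.023, term=0.01608
A_x = 0.1225


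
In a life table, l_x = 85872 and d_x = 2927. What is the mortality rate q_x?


q_x = d_x / l_x
= 2927 / 85872
= 0.0341


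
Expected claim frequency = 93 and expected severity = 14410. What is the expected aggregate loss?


E[S] = E[N] * E[X]
= 93 * 14410
= 1.3401e+06


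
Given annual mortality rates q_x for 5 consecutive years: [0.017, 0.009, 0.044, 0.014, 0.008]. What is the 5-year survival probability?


p_k = 1 - q_k for each year
Survival = product of (1 - q_k)
= 0.983 * 0.991 * 0.956 * 0.986 * 0.992
= 0.9109


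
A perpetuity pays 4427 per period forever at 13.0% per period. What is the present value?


PV = PMT / i
= 4427 / 0.13
= 34053.8462


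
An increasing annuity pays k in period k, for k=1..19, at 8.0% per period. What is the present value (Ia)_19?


(Ia)_n = sum_{k=1}^{n} k * v^k, v = 1/(1+i)
v = 0.925926
Sum computed term by term:
(Ia)_19 = 74.617


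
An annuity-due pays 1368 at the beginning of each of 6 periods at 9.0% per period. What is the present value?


PV_due = PMT * (1-(1+i)^(-n))/i * (1+i)
PV_immediate = 6136.7366
PV_due = 6136.7366 * 1.09
= 6689.0429


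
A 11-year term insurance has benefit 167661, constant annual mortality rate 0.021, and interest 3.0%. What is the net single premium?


NSP = benefit * sum_{k=0}^{n-1} k_p_x * q * v^(k+1)
With constant q=0.021, v=0.970874
Sum = 0.176233
NSP = 167661 * 0.176233
= 29547.412


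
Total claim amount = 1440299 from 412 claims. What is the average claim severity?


severity = total / number
= 1440299 / 412
= 3495.8714


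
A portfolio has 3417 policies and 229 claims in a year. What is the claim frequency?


frequency = claims / policies
= 229 / 3417
= 0.067


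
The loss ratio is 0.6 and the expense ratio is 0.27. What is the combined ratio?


Combined ratio = loss ratio + expense ratio
= 0.6 + 0.27
= 0.87


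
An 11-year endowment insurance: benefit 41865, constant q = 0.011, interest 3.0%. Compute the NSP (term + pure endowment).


Term component = 4047.3563
Pure endowment = 11_p_x * v^11 * benefit = 0.88544 * 0.722421 * 41865 = 26779.3993
NSP = 30826.7556


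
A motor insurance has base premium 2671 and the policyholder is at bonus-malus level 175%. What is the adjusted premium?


adjusted = base * BM_level / 100
= 2671 * 175 / 100
= 2671 * 1.75
= 4674.25


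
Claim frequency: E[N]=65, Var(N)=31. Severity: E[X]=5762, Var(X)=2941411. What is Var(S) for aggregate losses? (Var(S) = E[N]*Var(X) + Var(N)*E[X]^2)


Var(S) = E[N]*Var(X) + Var(N)*E[X]^2
= 65*2941411 + 31*5762^2
= 191191715 + 1029219964
= 1.2204e+09


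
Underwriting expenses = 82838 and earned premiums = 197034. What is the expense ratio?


Expense ratio = expenses / premiums
= 82838 / 197034
= 0.4204


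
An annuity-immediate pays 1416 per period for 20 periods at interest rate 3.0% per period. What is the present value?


PV = PMT * (1 - (1+i)^(-n)) / i
= 1416 * (1 - (1+0.03)^(-20)) / 0.03
= 1416 * (1 - 0.553676) / 0.03
= 1416 * 14.877475
= 21066.5044


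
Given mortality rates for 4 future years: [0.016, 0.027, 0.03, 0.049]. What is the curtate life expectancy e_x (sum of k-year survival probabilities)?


e_x = sum_{k=1}^{n} k_p_x
k_p_x values:
  1_p_x = 0.984
  2_p_x = 0.957432
  3_p_x = 0.928709
  4_p_x = 0.883202
e_x = 3.7533


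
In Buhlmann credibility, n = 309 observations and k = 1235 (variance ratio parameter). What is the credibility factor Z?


Z = n / (n + k)
= 309 / (309 + 1235)
= 309 / 1544
= 0.2001


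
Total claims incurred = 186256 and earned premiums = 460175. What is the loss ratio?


Loss ratio = claims / premiums
= 186256 / 460175
= 0.4048


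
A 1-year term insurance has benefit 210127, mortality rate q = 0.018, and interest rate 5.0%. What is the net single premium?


NSP = benefit * q * v
v = 1/(1+i) = 0.952381
NSP = 210127 * 0.018 * 0.952381
= 3602.1771


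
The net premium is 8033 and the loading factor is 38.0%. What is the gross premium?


Gross = net * (1 + loading)
= 8033 * (1 + 0.38)
= 8033 * 1.38
= 11085.54


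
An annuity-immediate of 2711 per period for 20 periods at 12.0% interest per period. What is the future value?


FV = PMT * ((1+i)^n - 1) / i
= 2711 * ((1.12)^20 - 1) / 0.12
= 2711 * (9.646293 - 1) / 0.12
= 195334.1715


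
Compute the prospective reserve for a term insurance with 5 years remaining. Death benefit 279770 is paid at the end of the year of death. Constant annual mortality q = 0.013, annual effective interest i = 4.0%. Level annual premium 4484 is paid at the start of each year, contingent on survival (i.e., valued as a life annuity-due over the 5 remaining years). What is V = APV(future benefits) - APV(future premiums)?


v = 1/(1+i) = 0.961538
APV(future benefits) per unit = sum_{k=0}^{4} k_p_x * q * v^(k+1) = 0.056446
APV(future benefits) = 279770 * 0.056446 = 15791.9687
Life annuity-due factor ä_{x:5} = sum_{k=0}^{4} k_p_x * v^k = 4.5157
APV(future premiums) = 4484 * 4.5157 = 20248.4005
V = 15791.9687 - 20248.4005
= -4456.4318


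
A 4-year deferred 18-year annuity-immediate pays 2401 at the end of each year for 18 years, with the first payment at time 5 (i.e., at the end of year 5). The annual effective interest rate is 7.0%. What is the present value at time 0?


PV at time 4 of the 18-year annuity-immediate:
a_n = 2401 * (1-(1+0.07)^(-18))/0.07 = 24151.8677
Discount back 4 years to time 0:
PV = 24151.8677 * (1+0.07)^(-4)
= 24151.8677 * 0.762895
= 18425.3442


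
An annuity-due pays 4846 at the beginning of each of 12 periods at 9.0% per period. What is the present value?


PV_due = PMT * (1-(1+i)^(-n))/i * (1+i)
PV_immediate = 34700.8747
PV_due = 34700.8747 * 1.09
= 37823.9534


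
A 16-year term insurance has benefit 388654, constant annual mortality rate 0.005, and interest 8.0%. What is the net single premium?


NSP = benefit * sum_{k=0}^{n-1} k_p_x * q * v^(k+1)
With constant q=0.005, v=0.925926
Sum = 0.042977
NSP = 388654 * 0.042977
= 16703.0961


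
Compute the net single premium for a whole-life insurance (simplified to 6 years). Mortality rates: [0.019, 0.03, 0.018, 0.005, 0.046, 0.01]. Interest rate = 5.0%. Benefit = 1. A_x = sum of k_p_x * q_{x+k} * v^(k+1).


v = 0.952381
Year 0: k_p_x=1.0, q=0.019, term=0.018095
Year 1: k_p_x=0.981, q=0.03, term=0.026694
Year 2: k_p_x=0.95157, q=0.018, term=0.014796
Year 3: k_p_x=0.934442, q=0.005, term=0.003844
Year 4: k_p_x=0.92977, q=0.046, term=0.033511
Year 5: k_p_x=0.887, q=0.01, term=0.006619
A_x = 0.1036


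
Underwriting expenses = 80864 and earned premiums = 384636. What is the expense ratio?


Expense ratio = expenses / premiums
= 80864 / 384636
= 0.2102


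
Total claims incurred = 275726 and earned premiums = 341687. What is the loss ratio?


Loss ratio = claims / premiums
= 275726 / 341687
= 0.807


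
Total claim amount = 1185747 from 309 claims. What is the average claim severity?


severity = total / number
= 1185747 / 309
= 3837.3689


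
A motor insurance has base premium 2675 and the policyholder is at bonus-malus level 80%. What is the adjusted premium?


adjusted = base * BM_level / 100
= 2675 * 80 / 100
= 2675 * 0.8
= 2140.0


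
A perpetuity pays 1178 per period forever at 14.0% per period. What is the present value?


PV = PMT / i
= 1178 / 0.14
= 8414.2857


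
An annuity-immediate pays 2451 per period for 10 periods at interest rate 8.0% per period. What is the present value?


PV = PMT * (1 - (1+i)^(-n)) / i
= 2451 * (1 - (1+0.08)^(-10)) / 0.08
= 2451 * (1 - 0.463193) / 0.08
= 2451 * 6.710081
= 16446.4095


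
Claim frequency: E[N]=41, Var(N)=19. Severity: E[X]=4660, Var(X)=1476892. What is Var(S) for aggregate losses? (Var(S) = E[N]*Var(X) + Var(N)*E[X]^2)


Var(S) = E[N]*Var(X) + Var(N)*E[X]^2
= 41*1476892 + 19*4660^2
= 60552572 + 412596400
= 4.7315e+08


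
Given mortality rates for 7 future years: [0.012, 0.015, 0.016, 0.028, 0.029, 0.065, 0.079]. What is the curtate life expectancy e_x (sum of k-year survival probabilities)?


e_x = sum_{k=1}^{n} k_p_x
k_p_x values:
  1_p_x = 0.988
  2_p_x = 0.97318
  3_p_x = 0.957609
  4_p_x = 0.930796
  5_p_x = 0.903803
  6_p_x = 0.845056
  7_p_x = 0.778296
e_x = 6.3767


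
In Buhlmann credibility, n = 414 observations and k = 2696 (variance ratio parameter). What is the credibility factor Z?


Z = n / (n + k)
= 414 / (414 + 2696)
= 414 / 3110
= 0.1331


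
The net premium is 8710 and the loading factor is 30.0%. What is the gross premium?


Gross = net * (1 + loading)
= 8710 * (1 + 0.3)
= 8710 * 1.3
= 11323.0


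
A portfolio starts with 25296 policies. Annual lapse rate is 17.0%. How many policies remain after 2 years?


remaining = initial * (1 - lapse)^years
= 25296 * (1 - 0.17)^2
= 25296 * 0.6889
= 17426.4144


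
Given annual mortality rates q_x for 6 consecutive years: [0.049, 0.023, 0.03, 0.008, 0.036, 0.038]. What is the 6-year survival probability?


p_k = 1 - q_k for each year
Survival = product of (1 - q_k)
= 0.951 * 0.977 * 0.97 * 0.992 * 0.964 * 0.962
= 0.8291


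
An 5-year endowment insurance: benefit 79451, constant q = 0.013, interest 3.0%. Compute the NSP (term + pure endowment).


Term component = 4612.3772
Pure endowment = 5_p_x * v^5 * benefit = 0.936668 * 0.862609 * 79451 = 64194.6755
NSP = 68807.0526


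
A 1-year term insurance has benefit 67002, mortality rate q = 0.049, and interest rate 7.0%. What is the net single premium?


NSP = benefit * q * v
v = 1/(1+i) = 0.934579
NSP = 67002 * 0.049 * 0.934579
= 3068.3159


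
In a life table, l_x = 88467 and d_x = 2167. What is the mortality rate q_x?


q_x = d_x / l_x
= 2167 / 88467
= 0.0245


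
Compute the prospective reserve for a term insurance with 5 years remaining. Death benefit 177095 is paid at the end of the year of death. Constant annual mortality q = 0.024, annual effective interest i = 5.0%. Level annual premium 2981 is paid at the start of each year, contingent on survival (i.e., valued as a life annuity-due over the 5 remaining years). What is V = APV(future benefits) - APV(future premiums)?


v = 1/(1+i) = 0.952381
APV(future benefits) per unit = sum_{k=0}^{4} k_p_x * q * v^(k+1) = 0.099273
APV(future benefits) = 177095 * 0.099273 = 17580.7022
Life annuity-due factor ä_{x:5} = sum_{k=0}^{4} k_p_x * v^k = 4.343181
APV(future premiums) = 2981 * 4.343181 = 12947.0239
V = 17580.7022 - 12947.0239
= 4633.6783


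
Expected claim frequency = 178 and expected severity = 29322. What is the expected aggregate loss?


E[S] = E[N] * E[X]
= 178 * 29322
= 5.2193e+06


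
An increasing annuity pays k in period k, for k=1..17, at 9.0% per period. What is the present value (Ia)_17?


(Ia)_n = sum_{k=1}^{n} k * v^k, v = 1/(1+i)
v = 0.917431
Sum computed term by term:
(Ia)_17 = 59.8257


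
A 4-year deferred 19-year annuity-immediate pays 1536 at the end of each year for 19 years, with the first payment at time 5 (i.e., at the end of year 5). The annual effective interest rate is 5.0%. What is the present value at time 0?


PV at time 4 of the 19-year annuity-immediate:
a_n = 1536 * (1-(1+0.05)^(-19))/0.05 = 18563.0528
Discount back 4 years to time 0:
PV = 18563.0528 * (1+0.05)^(-4)
= 18563.0528 * 0.822702
= 15271.8695


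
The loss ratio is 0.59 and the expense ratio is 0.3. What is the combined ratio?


Combined ratio = loss ratio + expense ratio
= 0.59 + 0.3
= 0.89


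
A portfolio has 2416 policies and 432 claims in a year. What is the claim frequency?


frequency = claims / policies
= 432 / 2416
= 0.1788


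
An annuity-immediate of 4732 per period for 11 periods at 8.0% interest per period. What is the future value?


FV = PMT * ((1+i)^n - 1) / i
= 4732 * ((1.08)^11 - 1) / 0.08
= 4732 * (2.331639 - 1) / 0.08
= 78766.4467


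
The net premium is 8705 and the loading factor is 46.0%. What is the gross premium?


Gross = net * (1 + loading)
= 8705 * (1 + 0.46)
= 8705 * 1.46
= 12709.3


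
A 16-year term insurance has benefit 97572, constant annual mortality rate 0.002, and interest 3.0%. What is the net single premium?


NSP = benefit * sum_{k=0}^{n-1} k_p_x * q * v^(k+1)
With constant q=0.002, v=0.970874
Sum = 0.02478
NSP = 97572 * 0.02478
= 2417.8223


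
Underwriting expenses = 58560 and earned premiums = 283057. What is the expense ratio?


Expense ratio = expenses / premiums
= 58560 / 283057
= 0.2069


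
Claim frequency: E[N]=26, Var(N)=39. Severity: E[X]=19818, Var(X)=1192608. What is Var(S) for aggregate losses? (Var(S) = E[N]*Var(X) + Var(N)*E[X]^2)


Var(S) = E[N]*Var(X) + Var(N)*E[X]^2
= 26*1192608 + 39*19818^2
= 31007808 + 15317371836
= 1.5348e+10


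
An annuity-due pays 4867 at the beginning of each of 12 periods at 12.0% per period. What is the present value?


PV_due = PMT * (1-(1+i)^(-n))/i * (1+i)
PV_immediate = 30148.0194
PV_due = 30148.0194 * 1.12
= 33765.7817


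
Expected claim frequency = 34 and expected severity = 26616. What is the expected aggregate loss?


E[S] = E[N] * E[X]
= 34 * 26616
= 904944


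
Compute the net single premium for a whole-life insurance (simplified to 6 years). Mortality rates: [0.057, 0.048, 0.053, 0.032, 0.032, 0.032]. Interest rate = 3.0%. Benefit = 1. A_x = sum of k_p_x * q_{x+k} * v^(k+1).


v = 0.970874
Year 0: k_p_x=1.0, q=0.057, term=0.05534
Year 1: k_p_x=0.943, q=0.048, term=0.042666
Year 2: k_p_x=0.897736, q=0.053, term=0.043542
Year 3: k_p_x=0.850156, q=0.032, term=0.024171
Year 4: k_p_x=0.822951, q=0.032, term=0.022716
Year 5: k_p_x=0.796617, q=0.032, term=0.021349
A_x = 0.2098


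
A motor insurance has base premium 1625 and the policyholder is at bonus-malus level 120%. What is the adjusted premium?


adjusted = base * BM_level / 100
= 1625 * 120 / 100
= 1625 * 1.2
= 1950.0


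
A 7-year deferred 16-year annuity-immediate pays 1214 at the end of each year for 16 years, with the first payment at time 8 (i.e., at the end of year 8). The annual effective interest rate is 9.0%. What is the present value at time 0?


PV at time 7 of the 16-year annuity-immediate:
a_n = 1214 * (1-(1+0.09)^(-16))/0.09 = 10091.4456
Discount back 7 years to time 0:
PV = 10091.4456 * (1+0.09)^(-7)
= 10091.4456 * 0.547034
= 5520.3663


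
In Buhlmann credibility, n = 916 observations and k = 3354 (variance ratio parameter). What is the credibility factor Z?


Z = n / (n + k)
= 916 / (916 + 3354)
= 916 / 4270
= 0.2145


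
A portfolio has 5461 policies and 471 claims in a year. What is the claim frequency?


frequency = claims / policies
= 471 / 5461
= 0.0862


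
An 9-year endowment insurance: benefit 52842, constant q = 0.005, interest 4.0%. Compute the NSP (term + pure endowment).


Term component = 1928.1732
Pure endowment = 9_p_x * v^9 * benefit = 0.95589 * 0.702587 * 52842 = 35488.4409
NSP = 37416.6141
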